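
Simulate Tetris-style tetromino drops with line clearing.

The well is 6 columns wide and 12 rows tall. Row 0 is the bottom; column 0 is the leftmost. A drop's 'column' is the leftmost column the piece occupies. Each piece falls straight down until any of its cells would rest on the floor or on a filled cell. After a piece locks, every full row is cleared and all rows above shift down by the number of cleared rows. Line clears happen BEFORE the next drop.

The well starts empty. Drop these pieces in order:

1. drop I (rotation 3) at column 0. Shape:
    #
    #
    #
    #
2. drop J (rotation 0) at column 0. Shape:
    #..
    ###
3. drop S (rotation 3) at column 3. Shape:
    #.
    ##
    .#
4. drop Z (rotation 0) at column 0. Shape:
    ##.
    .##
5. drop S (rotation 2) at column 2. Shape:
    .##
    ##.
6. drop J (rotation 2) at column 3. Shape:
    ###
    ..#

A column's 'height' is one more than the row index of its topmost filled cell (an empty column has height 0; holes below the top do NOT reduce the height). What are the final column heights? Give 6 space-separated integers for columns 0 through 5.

Drop 1: I rot3 at col 0 lands with bottom-row=0; cleared 0 line(s) (total 0); column heights now [4 0 0 0 0 0], max=4
Drop 2: J rot0 at col 0 lands with bottom-row=4; cleared 0 line(s) (total 0); column heights now [6 5 5 0 0 0], max=6
Drop 3: S rot3 at col 3 lands with bottom-row=0; cleared 0 line(s) (total 0); column heights now [6 5 5 3 2 0], max=6
Drop 4: Z rot0 at col 0 lands with bottom-row=5; cleared 0 line(s) (total 0); column heights now [7 7 6 3 2 0], max=7
Drop 5: S rot2 at col 2 lands with bottom-row=6; cleared 0 line(s) (total 0); column heights now [7 7 7 8 8 0], max=8
Drop 6: J rot2 at col 3 lands with bottom-row=7; cleared 0 line(s) (total 0); column heights now [7 7 7 9 9 9], max=9

Answer: 7 7 7 9 9 9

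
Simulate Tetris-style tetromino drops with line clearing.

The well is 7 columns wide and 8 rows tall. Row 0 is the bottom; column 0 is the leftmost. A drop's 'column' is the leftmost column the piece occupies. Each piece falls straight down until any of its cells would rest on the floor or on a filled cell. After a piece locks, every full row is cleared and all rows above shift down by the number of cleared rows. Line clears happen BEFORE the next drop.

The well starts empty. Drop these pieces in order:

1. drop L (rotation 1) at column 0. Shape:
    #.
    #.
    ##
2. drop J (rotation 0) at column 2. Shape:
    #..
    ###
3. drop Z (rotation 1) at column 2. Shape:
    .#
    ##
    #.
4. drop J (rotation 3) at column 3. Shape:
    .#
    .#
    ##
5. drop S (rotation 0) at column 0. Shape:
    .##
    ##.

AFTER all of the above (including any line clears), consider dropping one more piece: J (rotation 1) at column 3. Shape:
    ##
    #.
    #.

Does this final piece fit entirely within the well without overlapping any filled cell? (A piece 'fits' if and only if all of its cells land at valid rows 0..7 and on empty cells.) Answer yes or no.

Answer: no

Derivation:
Drop 1: L rot1 at col 0 lands with bottom-row=0; cleared 0 line(s) (total 0); column heights now [3 1 0 0 0 0 0], max=3
Drop 2: J rot0 at col 2 lands with bottom-row=0; cleared 0 line(s) (total 0); column heights now [3 1 2 1 1 0 0], max=3
Drop 3: Z rot1 at col 2 lands with bottom-row=2; cleared 0 line(s) (total 0); column heights now [3 1 4 5 1 0 0], max=5
Drop 4: J rot3 at col 3 lands with bottom-row=5; cleared 0 line(s) (total 0); column heights now [3 1 4 6 8 0 0], max=8
Drop 5: S rot0 at col 0 lands with bottom-row=3; cleared 0 line(s) (total 0); column heights now [4 5 5 6 8 0 0], max=8
Test piece J rot1 at col 3 (width 2): heights before test = [4 5 5 6 8 0 0]; fits = False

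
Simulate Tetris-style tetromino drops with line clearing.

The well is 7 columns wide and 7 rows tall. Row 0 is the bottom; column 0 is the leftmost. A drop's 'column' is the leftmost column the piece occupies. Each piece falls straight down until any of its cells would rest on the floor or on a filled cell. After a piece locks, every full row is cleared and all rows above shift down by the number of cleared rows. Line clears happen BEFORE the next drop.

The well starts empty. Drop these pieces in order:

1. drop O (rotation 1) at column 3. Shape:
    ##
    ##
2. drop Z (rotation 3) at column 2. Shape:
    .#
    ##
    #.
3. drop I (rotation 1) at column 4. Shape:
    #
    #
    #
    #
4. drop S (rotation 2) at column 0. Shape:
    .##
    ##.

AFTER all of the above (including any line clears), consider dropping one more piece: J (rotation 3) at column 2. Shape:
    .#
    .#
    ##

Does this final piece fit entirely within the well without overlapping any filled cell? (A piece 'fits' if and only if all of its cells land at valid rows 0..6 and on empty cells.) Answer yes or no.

Drop 1: O rot1 at col 3 lands with bottom-row=0; cleared 0 line(s) (total 0); column heights now [0 0 0 2 2 0 0], max=2
Drop 2: Z rot3 at col 2 lands with bottom-row=1; cleared 0 line(s) (total 0); column heights now [0 0 3 4 2 0 0], max=4
Drop 3: I rot1 at col 4 lands with bottom-row=2; cleared 0 line(s) (total 0); column heights now [0 0 3 4 6 0 0], max=6
Drop 4: S rot2 at col 0 lands with bottom-row=2; cleared 0 line(s) (total 0); column heights now [3 4 4 4 6 0 0], max=6
Test piece J rot3 at col 2 (width 2): heights before test = [3 4 4 4 6 0 0]; fits = True

Answer: yes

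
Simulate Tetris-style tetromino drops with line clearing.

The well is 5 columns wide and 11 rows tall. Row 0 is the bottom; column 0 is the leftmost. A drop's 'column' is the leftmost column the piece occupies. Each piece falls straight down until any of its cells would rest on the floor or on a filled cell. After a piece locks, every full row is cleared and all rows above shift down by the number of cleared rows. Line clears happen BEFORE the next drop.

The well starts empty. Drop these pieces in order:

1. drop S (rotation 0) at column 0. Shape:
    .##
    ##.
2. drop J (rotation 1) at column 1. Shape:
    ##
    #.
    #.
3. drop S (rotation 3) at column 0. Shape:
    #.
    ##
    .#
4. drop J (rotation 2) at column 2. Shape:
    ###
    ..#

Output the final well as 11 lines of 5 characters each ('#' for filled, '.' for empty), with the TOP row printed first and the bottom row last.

Answer: .....
.....
.....
#....
##...
.####
.##.#
.#...
.#...
.##..
##...

Derivation:
Drop 1: S rot0 at col 0 lands with bottom-row=0; cleared 0 line(s) (total 0); column heights now [1 2 2 0 0], max=2
Drop 2: J rot1 at col 1 lands with bottom-row=2; cleared 0 line(s) (total 0); column heights now [1 5 5 0 0], max=5
Drop 3: S rot3 at col 0 lands with bottom-row=5; cleared 0 line(s) (total 0); column heights now [8 7 5 0 0], max=8
Drop 4: J rot2 at col 2 lands with bottom-row=4; cleared 0 line(s) (total 0); column heights now [8 7 6 6 6], max=8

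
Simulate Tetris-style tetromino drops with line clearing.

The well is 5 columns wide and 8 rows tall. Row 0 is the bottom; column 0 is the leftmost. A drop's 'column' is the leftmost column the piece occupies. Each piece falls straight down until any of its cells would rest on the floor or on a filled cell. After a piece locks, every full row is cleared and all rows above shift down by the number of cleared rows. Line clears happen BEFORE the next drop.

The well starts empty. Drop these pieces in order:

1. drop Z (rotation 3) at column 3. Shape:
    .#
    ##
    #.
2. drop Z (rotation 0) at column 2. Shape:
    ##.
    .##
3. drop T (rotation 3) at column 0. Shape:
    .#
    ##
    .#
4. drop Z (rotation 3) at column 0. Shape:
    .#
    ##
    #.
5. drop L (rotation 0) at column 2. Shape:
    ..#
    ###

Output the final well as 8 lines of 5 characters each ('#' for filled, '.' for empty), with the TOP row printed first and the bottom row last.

Drop 1: Z rot3 at col 3 lands with bottom-row=0; cleared 0 line(s) (total 0); column heights now [0 0 0 2 3], max=3
Drop 2: Z rot0 at col 2 lands with bottom-row=3; cleared 0 line(s) (total 0); column heights now [0 0 5 5 4], max=5
Drop 3: T rot3 at col 0 lands with bottom-row=0; cleared 0 line(s) (total 0); column heights now [2 3 5 5 4], max=5
Drop 4: Z rot3 at col 0 lands with bottom-row=2; cleared 0 line(s) (total 0); column heights now [4 5 5 5 4], max=5
Drop 5: L rot0 at col 2 lands with bottom-row=5; cleared 0 line(s) (total 0); column heights now [4 5 6 6 7], max=7

Answer: .....
....#
..###
.###.
##.##
##..#
##.##
.#.#.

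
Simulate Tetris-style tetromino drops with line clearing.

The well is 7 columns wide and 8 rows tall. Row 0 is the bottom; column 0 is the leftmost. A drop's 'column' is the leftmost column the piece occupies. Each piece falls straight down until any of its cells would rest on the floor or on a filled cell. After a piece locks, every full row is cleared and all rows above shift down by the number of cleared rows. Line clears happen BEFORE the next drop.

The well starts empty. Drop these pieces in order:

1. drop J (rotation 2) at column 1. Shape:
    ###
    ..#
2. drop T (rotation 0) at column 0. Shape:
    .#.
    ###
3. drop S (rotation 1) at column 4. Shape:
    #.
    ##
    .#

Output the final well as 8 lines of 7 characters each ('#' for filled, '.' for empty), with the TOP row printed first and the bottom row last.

Drop 1: J rot2 at col 1 lands with bottom-row=0; cleared 0 line(s) (total 0); column heights now [0 2 2 2 0 0 0], max=2
Drop 2: T rot0 at col 0 lands with bottom-row=2; cleared 0 line(s) (total 0); column heights now [3 4 3 2 0 0 0], max=4
Drop 3: S rot1 at col 4 lands with bottom-row=0; cleared 0 line(s) (total 0); column heights now [3 4 3 2 3 2 0], max=4

Answer: .......
.......
.......
.......
.#.....
###.#..
.#####.
...#.#.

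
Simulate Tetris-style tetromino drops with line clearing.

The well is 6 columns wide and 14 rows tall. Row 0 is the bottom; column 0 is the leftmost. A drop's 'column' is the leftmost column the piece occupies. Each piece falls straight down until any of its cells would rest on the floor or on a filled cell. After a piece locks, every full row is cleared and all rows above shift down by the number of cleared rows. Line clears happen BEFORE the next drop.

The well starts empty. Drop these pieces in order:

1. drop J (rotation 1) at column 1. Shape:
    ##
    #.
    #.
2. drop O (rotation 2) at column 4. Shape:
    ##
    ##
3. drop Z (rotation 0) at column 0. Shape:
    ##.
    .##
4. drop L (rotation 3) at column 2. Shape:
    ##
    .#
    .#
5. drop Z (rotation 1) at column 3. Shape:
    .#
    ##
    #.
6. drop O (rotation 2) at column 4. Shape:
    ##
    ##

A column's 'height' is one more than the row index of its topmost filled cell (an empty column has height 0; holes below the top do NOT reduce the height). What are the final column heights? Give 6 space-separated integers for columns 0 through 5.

Drop 1: J rot1 at col 1 lands with bottom-row=0; cleared 0 line(s) (total 0); column heights now [0 3 3 0 0 0], max=3
Drop 2: O rot2 at col 4 lands with bottom-row=0; cleared 0 line(s) (total 0); column heights now [0 3 3 0 2 2], max=3
Drop 3: Z rot0 at col 0 lands with bottom-row=3; cleared 0 line(s) (total 0); column heights now [5 5 4 0 2 2], max=5
Drop 4: L rot3 at col 2 lands with bottom-row=2; cleared 0 line(s) (total 0); column heights now [5 5 5 5 2 2], max=5
Drop 5: Z rot1 at col 3 lands with bottom-row=5; cleared 0 line(s) (total 0); column heights now [5 5 5 7 8 2], max=8
Drop 6: O rot2 at col 4 lands with bottom-row=8; cleared 0 line(s) (total 0); column heights now [5 5 5 7 10 10], max=10

Answer: 5 5 5 7 10 10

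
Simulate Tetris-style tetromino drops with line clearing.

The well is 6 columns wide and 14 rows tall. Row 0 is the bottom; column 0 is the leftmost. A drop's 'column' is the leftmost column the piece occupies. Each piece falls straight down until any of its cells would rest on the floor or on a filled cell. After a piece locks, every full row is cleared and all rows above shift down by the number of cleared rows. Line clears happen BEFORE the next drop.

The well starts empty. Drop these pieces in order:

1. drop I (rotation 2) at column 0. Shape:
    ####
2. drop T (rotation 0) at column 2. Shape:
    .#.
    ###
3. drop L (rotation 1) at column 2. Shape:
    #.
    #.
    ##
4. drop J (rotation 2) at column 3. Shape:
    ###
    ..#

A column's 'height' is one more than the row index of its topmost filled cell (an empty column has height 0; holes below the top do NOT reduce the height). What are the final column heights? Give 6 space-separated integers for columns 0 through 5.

Drop 1: I rot2 at col 0 lands with bottom-row=0; cleared 0 line(s) (total 0); column heights now [1 1 1 1 0 0], max=1
Drop 2: T rot0 at col 2 lands with bottom-row=1; cleared 0 line(s) (total 0); column heights now [1 1 2 3 2 0], max=3
Drop 3: L rot1 at col 2 lands with bottom-row=3; cleared 0 line(s) (total 0); column heights now [1 1 6 4 2 0], max=6
Drop 4: J rot2 at col 3 lands with bottom-row=3; cleared 0 line(s) (total 0); column heights now [1 1 6 5 5 5], max=6

Answer: 1 1 6 5 5 5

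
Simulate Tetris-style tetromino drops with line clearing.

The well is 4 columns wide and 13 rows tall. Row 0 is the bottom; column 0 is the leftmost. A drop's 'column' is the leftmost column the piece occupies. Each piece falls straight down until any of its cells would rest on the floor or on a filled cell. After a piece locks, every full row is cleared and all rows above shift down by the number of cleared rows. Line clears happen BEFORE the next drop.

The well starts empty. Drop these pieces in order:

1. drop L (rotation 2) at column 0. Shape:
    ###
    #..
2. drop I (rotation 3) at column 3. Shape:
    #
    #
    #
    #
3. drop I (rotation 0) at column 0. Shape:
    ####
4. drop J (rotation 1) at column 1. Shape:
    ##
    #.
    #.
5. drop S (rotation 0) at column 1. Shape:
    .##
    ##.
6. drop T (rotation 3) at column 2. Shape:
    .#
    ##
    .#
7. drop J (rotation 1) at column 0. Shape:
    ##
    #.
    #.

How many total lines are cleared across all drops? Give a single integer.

Drop 1: L rot2 at col 0 lands with bottom-row=0; cleared 0 line(s) (total 0); column heights now [2 2 2 0], max=2
Drop 2: I rot3 at col 3 lands with bottom-row=0; cleared 1 line(s) (total 1); column heights now [1 0 0 3], max=3
Drop 3: I rot0 at col 0 lands with bottom-row=3; cleared 1 line(s) (total 2); column heights now [1 0 0 3], max=3
Drop 4: J rot1 at col 1 lands with bottom-row=0; cleared 0 line(s) (total 2); column heights now [1 3 3 3], max=3
Drop 5: S rot0 at col 1 lands with bottom-row=3; cleared 0 line(s) (total 2); column heights now [1 4 5 5], max=5
Drop 6: T rot3 at col 2 lands with bottom-row=5; cleared 0 line(s) (total 2); column heights now [1 4 7 8], max=8
Drop 7: J rot1 at col 0 lands with bottom-row=2; cleared 2 line(s) (total 4); column heights now [3 3 5 6], max=6

Answer: 4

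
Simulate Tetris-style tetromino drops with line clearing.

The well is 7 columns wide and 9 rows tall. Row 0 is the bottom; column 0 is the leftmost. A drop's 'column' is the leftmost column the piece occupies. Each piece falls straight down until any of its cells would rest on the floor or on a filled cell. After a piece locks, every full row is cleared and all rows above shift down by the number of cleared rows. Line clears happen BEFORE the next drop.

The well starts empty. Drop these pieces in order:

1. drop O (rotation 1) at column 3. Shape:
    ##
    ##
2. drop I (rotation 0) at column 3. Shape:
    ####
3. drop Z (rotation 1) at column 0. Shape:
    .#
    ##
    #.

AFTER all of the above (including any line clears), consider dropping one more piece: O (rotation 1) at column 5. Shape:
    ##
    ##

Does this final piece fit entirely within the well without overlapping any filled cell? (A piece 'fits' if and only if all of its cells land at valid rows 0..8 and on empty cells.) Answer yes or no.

Drop 1: O rot1 at col 3 lands with bottom-row=0; cleared 0 line(s) (total 0); column heights now [0 0 0 2 2 0 0], max=2
Drop 2: I rot0 at col 3 lands with bottom-row=2; cleared 0 line(s) (total 0); column heights now [0 0 0 3 3 3 3], max=3
Drop 3: Z rot1 at col 0 lands with bottom-row=0; cleared 0 line(s) (total 0); column heights now [2 3 0 3 3 3 3], max=3
Test piece O rot1 at col 5 (width 2): heights before test = [2 3 0 3 3 3 3]; fits = True

Answer: yes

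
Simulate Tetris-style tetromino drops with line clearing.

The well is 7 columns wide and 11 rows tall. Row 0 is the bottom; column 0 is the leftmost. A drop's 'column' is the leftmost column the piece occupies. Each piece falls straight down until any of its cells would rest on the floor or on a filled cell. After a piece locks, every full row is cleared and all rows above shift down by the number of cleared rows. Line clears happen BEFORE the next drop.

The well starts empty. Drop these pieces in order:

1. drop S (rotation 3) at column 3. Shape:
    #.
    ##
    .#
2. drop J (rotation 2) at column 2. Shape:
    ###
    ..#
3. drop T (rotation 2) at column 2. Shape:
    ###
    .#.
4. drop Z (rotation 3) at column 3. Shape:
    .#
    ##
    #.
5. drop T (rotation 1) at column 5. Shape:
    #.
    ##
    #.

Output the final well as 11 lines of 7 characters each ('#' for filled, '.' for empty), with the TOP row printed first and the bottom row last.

Answer: .......
.......
....#..
...##..
...#...
..###..
...#...
..###..
...###.
...####
....##.

Derivation:
Drop 1: S rot3 at col 3 lands with bottom-row=0; cleared 0 line(s) (total 0); column heights now [0 0 0 3 2 0 0], max=3
Drop 2: J rot2 at col 2 lands with bottom-row=2; cleared 0 line(s) (total 0); column heights now [0 0 4 4 4 0 0], max=4
Drop 3: T rot2 at col 2 lands with bottom-row=4; cleared 0 line(s) (total 0); column heights now [0 0 6 6 6 0 0], max=6
Drop 4: Z rot3 at col 3 lands with bottom-row=6; cleared 0 line(s) (total 0); column heights now [0 0 6 8 9 0 0], max=9
Drop 5: T rot1 at col 5 lands with bottom-row=0; cleared 0 line(s) (total 0); column heights now [0 0 6 8 9 3 2], max=9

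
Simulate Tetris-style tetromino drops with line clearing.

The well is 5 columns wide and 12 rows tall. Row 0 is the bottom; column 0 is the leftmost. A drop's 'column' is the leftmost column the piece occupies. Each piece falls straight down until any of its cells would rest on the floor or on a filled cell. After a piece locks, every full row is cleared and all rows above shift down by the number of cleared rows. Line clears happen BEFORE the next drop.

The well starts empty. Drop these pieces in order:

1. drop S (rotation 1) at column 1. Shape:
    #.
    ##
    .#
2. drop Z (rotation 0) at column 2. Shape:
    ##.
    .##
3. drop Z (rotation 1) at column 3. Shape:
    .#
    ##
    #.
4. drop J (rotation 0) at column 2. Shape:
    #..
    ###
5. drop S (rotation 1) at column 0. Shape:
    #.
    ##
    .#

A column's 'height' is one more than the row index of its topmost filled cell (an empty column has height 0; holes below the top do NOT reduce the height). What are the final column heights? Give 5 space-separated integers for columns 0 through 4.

Drop 1: S rot1 at col 1 lands with bottom-row=0; cleared 0 line(s) (total 0); column heights now [0 3 2 0 0], max=3
Drop 2: Z rot0 at col 2 lands with bottom-row=1; cleared 0 line(s) (total 0); column heights now [0 3 3 3 2], max=3
Drop 3: Z rot1 at col 3 lands with bottom-row=3; cleared 0 line(s) (total 0); column heights now [0 3 3 5 6], max=6
Drop 4: J rot0 at col 2 lands with bottom-row=6; cleared 0 line(s) (total 0); column heights now [0 3 8 7 7], max=8
Drop 5: S rot1 at col 0 lands with bottom-row=3; cleared 0 line(s) (total 0); column heights now [6 5 8 7 7], max=8

Answer: 6 5 8 7 7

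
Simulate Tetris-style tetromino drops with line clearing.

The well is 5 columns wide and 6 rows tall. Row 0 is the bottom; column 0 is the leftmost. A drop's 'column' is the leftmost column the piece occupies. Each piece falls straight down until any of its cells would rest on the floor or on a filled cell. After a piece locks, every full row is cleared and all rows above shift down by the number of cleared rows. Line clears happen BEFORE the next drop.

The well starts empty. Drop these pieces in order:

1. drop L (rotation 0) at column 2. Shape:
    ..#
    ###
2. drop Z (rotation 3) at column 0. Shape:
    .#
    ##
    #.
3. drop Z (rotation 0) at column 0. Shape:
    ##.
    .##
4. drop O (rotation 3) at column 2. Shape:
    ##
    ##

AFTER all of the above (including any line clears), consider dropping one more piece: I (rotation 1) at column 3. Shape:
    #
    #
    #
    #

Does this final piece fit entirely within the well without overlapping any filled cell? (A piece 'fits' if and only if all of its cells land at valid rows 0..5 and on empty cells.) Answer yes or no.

Drop 1: L rot0 at col 2 lands with bottom-row=0; cleared 0 line(s) (total 0); column heights now [0 0 1 1 2], max=2
Drop 2: Z rot3 at col 0 lands with bottom-row=0; cleared 0 line(s) (total 0); column heights now [2 3 1 1 2], max=3
Drop 3: Z rot0 at col 0 lands with bottom-row=3; cleared 0 line(s) (total 0); column heights now [5 5 4 1 2], max=5
Drop 4: O rot3 at col 2 lands with bottom-row=4; cleared 0 line(s) (total 0); column heights now [5 5 6 6 2], max=6
Test piece I rot1 at col 3 (width 1): heights before test = [5 5 6 6 2]; fits = False

Answer: no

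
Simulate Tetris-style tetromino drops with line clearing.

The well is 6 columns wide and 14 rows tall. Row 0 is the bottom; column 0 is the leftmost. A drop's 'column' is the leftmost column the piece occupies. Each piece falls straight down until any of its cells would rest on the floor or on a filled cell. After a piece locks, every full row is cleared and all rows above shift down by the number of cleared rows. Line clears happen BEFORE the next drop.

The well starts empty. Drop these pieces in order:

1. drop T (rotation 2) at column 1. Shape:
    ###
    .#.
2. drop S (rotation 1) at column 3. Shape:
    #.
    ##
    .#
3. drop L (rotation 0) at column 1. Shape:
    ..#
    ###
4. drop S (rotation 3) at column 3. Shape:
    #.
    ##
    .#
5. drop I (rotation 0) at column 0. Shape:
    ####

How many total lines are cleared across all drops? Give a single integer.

Drop 1: T rot2 at col 1 lands with bottom-row=0; cleared 0 line(s) (total 0); column heights now [0 2 2 2 0 0], max=2
Drop 2: S rot1 at col 3 lands with bottom-row=1; cleared 0 line(s) (total 0); column heights now [0 2 2 4 3 0], max=4
Drop 3: L rot0 at col 1 lands with bottom-row=4; cleared 0 line(s) (total 0); column heights now [0 5 5 6 3 0], max=6
Drop 4: S rot3 at col 3 lands with bottom-row=5; cleared 0 line(s) (total 0); column heights now [0 5 5 8 7 0], max=8
Drop 5: I rot0 at col 0 lands with bottom-row=8; cleared 0 line(s) (total 0); column heights now [9 9 9 9 7 0], max=9

Answer: 0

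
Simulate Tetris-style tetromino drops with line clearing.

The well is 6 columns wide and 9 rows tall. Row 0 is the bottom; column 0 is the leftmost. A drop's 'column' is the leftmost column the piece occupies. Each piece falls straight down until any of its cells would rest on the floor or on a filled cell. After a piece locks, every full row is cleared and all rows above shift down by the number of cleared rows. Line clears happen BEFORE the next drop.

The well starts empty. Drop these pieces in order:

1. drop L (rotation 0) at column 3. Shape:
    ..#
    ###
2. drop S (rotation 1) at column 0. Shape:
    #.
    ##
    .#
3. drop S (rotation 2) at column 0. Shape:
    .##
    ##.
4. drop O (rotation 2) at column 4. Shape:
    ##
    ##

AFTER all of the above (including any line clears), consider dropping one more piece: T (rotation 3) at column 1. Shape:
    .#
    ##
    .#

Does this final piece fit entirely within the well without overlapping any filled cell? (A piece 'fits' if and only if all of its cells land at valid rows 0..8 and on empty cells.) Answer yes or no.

Drop 1: L rot0 at col 3 lands with bottom-row=0; cleared 0 line(s) (total 0); column heights now [0 0 0 1 1 2], max=2
Drop 2: S rot1 at col 0 lands with bottom-row=0; cleared 0 line(s) (total 0); column heights now [3 2 0 1 1 2], max=3
Drop 3: S rot2 at col 0 lands with bottom-row=3; cleared 0 line(s) (total 0); column heights now [4 5 5 1 1 2], max=5
Drop 4: O rot2 at col 4 lands with bottom-row=2; cleared 0 line(s) (total 0); column heights now [4 5 5 1 4 4], max=5
Test piece T rot3 at col 1 (width 2): heights before test = [4 5 5 1 4 4]; fits = True

Answer: yes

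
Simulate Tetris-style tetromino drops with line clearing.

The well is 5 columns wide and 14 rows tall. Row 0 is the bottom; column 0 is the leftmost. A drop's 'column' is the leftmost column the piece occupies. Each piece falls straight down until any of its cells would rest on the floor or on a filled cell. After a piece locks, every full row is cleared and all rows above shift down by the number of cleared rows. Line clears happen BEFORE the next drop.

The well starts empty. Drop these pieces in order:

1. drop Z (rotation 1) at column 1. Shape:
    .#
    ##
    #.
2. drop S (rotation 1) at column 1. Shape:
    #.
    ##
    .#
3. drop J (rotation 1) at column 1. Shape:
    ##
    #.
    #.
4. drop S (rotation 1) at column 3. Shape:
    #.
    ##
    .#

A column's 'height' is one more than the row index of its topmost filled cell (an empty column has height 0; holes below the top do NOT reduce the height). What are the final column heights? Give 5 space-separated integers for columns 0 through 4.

Answer: 0 9 9 3 2

Derivation:
Drop 1: Z rot1 at col 1 lands with bottom-row=0; cleared 0 line(s) (total 0); column heights now [0 2 3 0 0], max=3
Drop 2: S rot1 at col 1 lands with bottom-row=3; cleared 0 line(s) (total 0); column heights now [0 6 5 0 0], max=6
Drop 3: J rot1 at col 1 lands with bottom-row=6; cleared 0 line(s) (total 0); column heights now [0 9 9 0 0], max=9
Drop 4: S rot1 at col 3 lands with bottom-row=0; cleared 0 line(s) (total 0); column heights now [0 9 9 3 2], max=9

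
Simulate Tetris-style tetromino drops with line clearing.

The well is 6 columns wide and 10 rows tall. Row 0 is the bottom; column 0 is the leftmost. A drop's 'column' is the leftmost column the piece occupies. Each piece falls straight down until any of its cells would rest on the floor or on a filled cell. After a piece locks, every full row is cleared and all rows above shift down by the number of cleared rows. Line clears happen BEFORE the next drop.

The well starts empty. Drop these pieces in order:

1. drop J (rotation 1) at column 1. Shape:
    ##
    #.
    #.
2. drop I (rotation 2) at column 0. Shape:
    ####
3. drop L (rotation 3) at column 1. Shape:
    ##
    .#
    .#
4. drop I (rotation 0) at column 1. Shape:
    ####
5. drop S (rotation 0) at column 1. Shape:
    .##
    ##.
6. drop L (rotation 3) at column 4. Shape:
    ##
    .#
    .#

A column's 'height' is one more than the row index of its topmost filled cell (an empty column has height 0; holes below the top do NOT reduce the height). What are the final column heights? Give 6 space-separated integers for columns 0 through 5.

Answer: 4 9 10 10 9 9

Derivation:
Drop 1: J rot1 at col 1 lands with bottom-row=0; cleared 0 line(s) (total 0); column heights now [0 3 3 0 0 0], max=3
Drop 2: I rot2 at col 0 lands with bottom-row=3; cleared 0 line(s) (total 0); column heights now [4 4 4 4 0 0], max=4
Drop 3: L rot3 at col 1 lands with bottom-row=4; cleared 0 line(s) (total 0); column heights now [4 7 7 4 0 0], max=7
Drop 4: I rot0 at col 1 lands with bottom-row=7; cleared 0 line(s) (total 0); column heights now [4 8 8 8 8 0], max=8
Drop 5: S rot0 at col 1 lands with bottom-row=8; cleared 0 line(s) (total 0); column heights now [4 9 10 10 8 0], max=10
Drop 6: L rot3 at col 4 lands with bottom-row=6; cleared 0 line(s) (total 0); column heights now [4 9 10 10 9 9], max=10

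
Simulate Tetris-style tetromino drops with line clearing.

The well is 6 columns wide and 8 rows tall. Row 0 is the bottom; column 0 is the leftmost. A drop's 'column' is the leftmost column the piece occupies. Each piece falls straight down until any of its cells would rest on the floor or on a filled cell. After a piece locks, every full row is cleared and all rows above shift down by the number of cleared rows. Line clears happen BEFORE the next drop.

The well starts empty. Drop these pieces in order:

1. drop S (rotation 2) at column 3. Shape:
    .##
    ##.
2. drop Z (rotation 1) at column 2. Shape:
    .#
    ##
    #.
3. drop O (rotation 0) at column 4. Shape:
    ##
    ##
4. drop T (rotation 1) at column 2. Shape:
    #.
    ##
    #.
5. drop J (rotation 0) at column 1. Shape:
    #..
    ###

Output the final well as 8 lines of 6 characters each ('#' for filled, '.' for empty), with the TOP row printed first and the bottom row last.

Drop 1: S rot2 at col 3 lands with bottom-row=0; cleared 0 line(s) (total 0); column heights now [0 0 0 1 2 2], max=2
Drop 2: Z rot1 at col 2 lands with bottom-row=0; cleared 0 line(s) (total 0); column heights now [0 0 2 3 2 2], max=3
Drop 3: O rot0 at col 4 lands with bottom-row=2; cleared 0 line(s) (total 0); column heights now [0 0 2 3 4 4], max=4
Drop 4: T rot1 at col 2 lands with bottom-row=2; cleared 0 line(s) (total 0); column heights now [0 0 5 4 4 4], max=5
Drop 5: J rot0 at col 1 lands with bottom-row=5; cleared 0 line(s) (total 0); column heights now [0 7 6 6 4 4], max=7

Answer: ......
.#....
.###..
..#...
..####
..####
..####
..###.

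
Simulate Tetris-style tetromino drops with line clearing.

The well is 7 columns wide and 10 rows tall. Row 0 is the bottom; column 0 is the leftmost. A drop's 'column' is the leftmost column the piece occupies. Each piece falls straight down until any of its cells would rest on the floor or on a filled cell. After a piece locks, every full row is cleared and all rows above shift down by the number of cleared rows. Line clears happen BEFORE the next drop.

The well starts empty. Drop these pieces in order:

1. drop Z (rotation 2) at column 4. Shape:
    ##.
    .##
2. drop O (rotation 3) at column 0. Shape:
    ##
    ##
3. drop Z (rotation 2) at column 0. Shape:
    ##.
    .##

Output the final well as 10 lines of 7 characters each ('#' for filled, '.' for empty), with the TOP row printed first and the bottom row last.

Drop 1: Z rot2 at col 4 lands with bottom-row=0; cleared 0 line(s) (total 0); column heights now [0 0 0 0 2 2 1], max=2
Drop 2: O rot3 at col 0 lands with bottom-row=0; cleared 0 line(s) (total 0); column heights now [2 2 0 0 2 2 1], max=2
Drop 3: Z rot2 at col 0 lands with bottom-row=2; cleared 0 line(s) (total 0); column heights now [4 4 3 0 2 2 1], max=4

Answer: .......
.......
.......
.......
.......
.......
##.....
.##....
##..##.
##...##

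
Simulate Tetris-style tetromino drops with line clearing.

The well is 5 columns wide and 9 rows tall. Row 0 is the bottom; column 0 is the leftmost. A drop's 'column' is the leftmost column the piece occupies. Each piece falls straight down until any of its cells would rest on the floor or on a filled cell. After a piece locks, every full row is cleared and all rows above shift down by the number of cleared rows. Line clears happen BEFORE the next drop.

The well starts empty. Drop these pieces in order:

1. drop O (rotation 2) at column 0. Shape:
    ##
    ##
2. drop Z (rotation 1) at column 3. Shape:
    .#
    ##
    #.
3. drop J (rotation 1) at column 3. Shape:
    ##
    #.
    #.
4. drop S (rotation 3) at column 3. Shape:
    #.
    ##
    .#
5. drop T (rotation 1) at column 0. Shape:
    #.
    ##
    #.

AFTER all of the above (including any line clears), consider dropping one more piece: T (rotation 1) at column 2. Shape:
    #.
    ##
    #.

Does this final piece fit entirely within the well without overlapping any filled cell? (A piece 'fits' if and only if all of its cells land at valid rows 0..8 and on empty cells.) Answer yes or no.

Answer: no

Derivation:
Drop 1: O rot2 at col 0 lands with bottom-row=0; cleared 0 line(s) (total 0); column heights now [2 2 0 0 0], max=2
Drop 2: Z rot1 at col 3 lands with bottom-row=0; cleared 0 line(s) (total 0); column heights now [2 2 0 2 3], max=3
Drop 3: J rot1 at col 3 lands with bottom-row=2; cleared 0 line(s) (total 0); column heights now [2 2 0 5 5], max=5
Drop 4: S rot3 at col 3 lands with bottom-row=5; cleared 0 line(s) (total 0); column heights now [2 2 0 8 7], max=8
Drop 5: T rot1 at col 0 lands with bottom-row=2; cleared 0 line(s) (total 0); column heights now [5 4 0 8 7], max=8
Test piece T rot1 at col 2 (width 2): heights before test = [5 4 0 8 7]; fits = False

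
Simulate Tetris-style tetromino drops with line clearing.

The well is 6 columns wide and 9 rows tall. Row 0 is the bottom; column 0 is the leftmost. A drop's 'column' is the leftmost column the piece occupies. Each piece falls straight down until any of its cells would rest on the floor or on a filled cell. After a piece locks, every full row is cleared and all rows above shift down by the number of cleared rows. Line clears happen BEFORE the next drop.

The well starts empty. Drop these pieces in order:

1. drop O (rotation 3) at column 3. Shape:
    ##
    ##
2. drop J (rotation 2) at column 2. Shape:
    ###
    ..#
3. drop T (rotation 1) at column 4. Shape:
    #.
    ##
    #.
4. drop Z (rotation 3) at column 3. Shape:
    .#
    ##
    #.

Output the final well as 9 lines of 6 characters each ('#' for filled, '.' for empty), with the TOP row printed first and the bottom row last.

Answer: ....#.
...##.
...##.
....##
....#.
..###.
....#.
...##.
...##.

Derivation:
Drop 1: O rot3 at col 3 lands with bottom-row=0; cleared 0 line(s) (total 0); column heights now [0 0 0 2 2 0], max=2
Drop 2: J rot2 at col 2 lands with bottom-row=2; cleared 0 line(s) (total 0); column heights now [0 0 4 4 4 0], max=4
Drop 3: T rot1 at col 4 lands with bottom-row=4; cleared 0 line(s) (total 0); column heights now [0 0 4 4 7 6], max=7
Drop 4: Z rot3 at col 3 lands with bottom-row=6; cleared 0 line(s) (total 0); column heights now [0 0 4 8 9 6], max=9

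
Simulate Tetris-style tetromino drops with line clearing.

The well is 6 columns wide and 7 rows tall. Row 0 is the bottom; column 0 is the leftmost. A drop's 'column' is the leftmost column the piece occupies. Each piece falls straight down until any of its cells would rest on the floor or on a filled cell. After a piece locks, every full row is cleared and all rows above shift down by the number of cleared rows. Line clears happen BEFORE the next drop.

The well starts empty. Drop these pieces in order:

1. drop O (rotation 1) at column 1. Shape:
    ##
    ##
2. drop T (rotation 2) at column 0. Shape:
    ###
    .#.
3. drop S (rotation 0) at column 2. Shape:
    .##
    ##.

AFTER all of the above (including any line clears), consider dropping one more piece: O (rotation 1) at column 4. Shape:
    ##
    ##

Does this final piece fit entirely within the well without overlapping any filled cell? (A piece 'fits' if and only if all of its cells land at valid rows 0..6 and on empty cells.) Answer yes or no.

Drop 1: O rot1 at col 1 lands with bottom-row=0; cleared 0 line(s) (total 0); column heights now [0 2 2 0 0 0], max=2
Drop 2: T rot2 at col 0 lands with bottom-row=2; cleared 0 line(s) (total 0); column heights now [4 4 4 0 0 0], max=4
Drop 3: S rot0 at col 2 lands with bottom-row=4; cleared 0 line(s) (total 0); column heights now [4 4 5 6 6 0], max=6
Test piece O rot1 at col 4 (width 2): heights before test = [4 4 5 6 6 0]; fits = False

Answer: no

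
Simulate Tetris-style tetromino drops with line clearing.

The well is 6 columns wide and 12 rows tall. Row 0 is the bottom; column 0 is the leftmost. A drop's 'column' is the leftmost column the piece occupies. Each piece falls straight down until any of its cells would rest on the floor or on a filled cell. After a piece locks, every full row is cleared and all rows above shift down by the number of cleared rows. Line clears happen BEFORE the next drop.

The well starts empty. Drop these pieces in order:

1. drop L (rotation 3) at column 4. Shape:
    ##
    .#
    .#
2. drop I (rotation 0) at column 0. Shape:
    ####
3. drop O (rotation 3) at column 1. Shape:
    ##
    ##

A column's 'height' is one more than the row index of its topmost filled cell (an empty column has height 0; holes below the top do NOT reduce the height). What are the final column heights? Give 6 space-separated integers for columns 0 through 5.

Answer: 1 3 3 1 3 3

Derivation:
Drop 1: L rot3 at col 4 lands with bottom-row=0; cleared 0 line(s) (total 0); column heights now [0 0 0 0 3 3], max=3
Drop 2: I rot0 at col 0 lands with bottom-row=0; cleared 0 line(s) (total 0); column heights now [1 1 1 1 3 3], max=3
Drop 3: O rot3 at col 1 lands with bottom-row=1; cleared 0 line(s) (total 0); column heights now [1 3 3 1 3 3], max=3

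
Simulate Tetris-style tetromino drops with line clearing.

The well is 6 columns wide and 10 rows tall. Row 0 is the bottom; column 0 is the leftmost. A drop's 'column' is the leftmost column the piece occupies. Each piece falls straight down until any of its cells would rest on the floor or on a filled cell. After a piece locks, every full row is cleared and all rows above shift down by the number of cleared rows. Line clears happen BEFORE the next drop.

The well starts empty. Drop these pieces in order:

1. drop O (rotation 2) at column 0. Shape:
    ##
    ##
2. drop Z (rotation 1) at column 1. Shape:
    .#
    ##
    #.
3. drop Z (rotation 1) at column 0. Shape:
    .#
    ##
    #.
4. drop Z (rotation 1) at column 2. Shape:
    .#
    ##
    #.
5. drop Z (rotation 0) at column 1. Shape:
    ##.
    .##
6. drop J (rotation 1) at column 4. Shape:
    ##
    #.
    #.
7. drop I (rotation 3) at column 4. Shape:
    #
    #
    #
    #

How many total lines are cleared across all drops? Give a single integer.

Drop 1: O rot2 at col 0 lands with bottom-row=0; cleared 0 line(s) (total 0); column heights now [2 2 0 0 0 0], max=2
Drop 2: Z rot1 at col 1 lands with bottom-row=2; cleared 0 line(s) (total 0); column heights now [2 4 5 0 0 0], max=5
Drop 3: Z rot1 at col 0 lands with bottom-row=3; cleared 0 line(s) (total 0); column heights now [5 6 5 0 0 0], max=6
Drop 4: Z rot1 at col 2 lands with bottom-row=5; cleared 0 line(s) (total 0); column heights now [5 6 7 8 0 0], max=8
Drop 5: Z rot0 at col 1 lands with bottom-row=8; cleared 0 line(s) (total 0); column heights now [5 10 10 9 0 0], max=10
Drop 6: J rot1 at col 4 lands with bottom-row=0; cleared 0 line(s) (total 0); column heights now [5 10 10 9 3 3], max=10
Drop 7: I rot3 at col 4 lands with bottom-row=3; cleared 0 line(s) (total 0); column heights now [5 10 10 9 7 3], max=10

Answer: 0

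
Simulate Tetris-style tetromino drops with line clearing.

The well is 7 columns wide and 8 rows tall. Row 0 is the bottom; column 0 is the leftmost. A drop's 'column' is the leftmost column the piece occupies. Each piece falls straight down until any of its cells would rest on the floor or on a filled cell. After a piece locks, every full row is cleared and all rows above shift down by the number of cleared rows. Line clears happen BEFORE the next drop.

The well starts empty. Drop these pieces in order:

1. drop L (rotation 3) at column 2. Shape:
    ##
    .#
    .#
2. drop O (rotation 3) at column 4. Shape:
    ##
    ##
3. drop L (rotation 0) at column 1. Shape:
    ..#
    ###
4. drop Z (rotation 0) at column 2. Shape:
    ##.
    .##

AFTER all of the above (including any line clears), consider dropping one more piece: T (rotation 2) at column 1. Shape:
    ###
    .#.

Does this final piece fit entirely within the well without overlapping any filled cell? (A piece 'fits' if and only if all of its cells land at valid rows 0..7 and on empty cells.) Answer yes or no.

Drop 1: L rot3 at col 2 lands with bottom-row=0; cleared 0 line(s) (total 0); column heights now [0 0 3 3 0 0 0], max=3
Drop 2: O rot3 at col 4 lands with bottom-row=0; cleared 0 line(s) (total 0); column heights now [0 0 3 3 2 2 0], max=3
Drop 3: L rot0 at col 1 lands with bottom-row=3; cleared 0 line(s) (total 0); column heights now [0 4 4 5 2 2 0], max=5
Drop 4: Z rot0 at col 2 lands with bottom-row=5; cleared 0 line(s) (total 0); column heights now [0 4 7 7 6 2 0], max=7
Test piece T rot2 at col 1 (width 3): heights before test = [0 4 7 7 6 2 0]; fits = False

Answer: no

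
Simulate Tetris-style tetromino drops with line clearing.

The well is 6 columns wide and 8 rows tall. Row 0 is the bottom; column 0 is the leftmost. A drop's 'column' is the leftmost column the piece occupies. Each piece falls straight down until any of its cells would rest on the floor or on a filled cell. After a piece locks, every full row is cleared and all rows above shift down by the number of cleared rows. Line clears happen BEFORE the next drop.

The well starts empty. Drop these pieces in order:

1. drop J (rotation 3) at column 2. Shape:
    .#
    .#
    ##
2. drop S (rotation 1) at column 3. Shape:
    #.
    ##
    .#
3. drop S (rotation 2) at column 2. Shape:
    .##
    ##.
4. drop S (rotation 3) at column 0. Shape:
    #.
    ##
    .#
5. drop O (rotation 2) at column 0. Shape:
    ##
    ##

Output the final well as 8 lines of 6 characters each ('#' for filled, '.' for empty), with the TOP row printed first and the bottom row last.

Drop 1: J rot3 at col 2 lands with bottom-row=0; cleared 0 line(s) (total 0); column heights now [0 0 1 3 0 0], max=3
Drop 2: S rot1 at col 3 lands with bottom-row=2; cleared 0 line(s) (total 0); column heights now [0 0 1 5 4 0], max=5
Drop 3: S rot2 at col 2 lands with bottom-row=5; cleared 0 line(s) (total 0); column heights now [0 0 6 7 7 0], max=7
Drop 4: S rot3 at col 0 lands with bottom-row=0; cleared 0 line(s) (total 0); column heights now [3 2 6 7 7 0], max=7
Drop 5: O rot2 at col 0 lands with bottom-row=3; cleared 0 line(s) (total 0); column heights now [5 5 6 7 7 0], max=7

Answer: ......
...##.
..##..
##.#..
##.##.
#..##.
##.#..
.###..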